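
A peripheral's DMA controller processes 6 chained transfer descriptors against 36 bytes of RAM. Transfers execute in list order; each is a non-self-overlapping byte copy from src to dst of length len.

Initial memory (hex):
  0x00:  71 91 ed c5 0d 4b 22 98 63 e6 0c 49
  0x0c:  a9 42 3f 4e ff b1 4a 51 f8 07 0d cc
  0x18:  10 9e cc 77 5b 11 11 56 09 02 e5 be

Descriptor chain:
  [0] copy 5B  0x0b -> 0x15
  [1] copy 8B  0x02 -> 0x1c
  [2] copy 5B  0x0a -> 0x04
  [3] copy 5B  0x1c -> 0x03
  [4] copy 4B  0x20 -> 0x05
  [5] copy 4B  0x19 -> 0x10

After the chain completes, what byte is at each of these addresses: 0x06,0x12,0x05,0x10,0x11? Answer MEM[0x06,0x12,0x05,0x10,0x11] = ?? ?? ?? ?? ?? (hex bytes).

#0 dst[0x15+5] := {0x49,0xa9,0x42,0x3f,0x4e}
#1 dst[0x1c+8] := {0xed,0xc5,0x0d,0x4b,0x22,0x98,0x63,0xe6}
#2 dst[0x04+5] := {0x0c,0x49,0xa9,0x42,0x3f}
#3 dst[0x03+5] := {0xed,0xc5,0x0d,0x4b,0x22}
#4 dst[0x05+4] := {0x22,0x98,0x63,0xe6}
#5 dst[0x10+4] := {0x4e,0xcc,0x77,0xed}
query mem[0x06]=0x98, mem[0x12]=0x77, mem[0x05]=0x22, mem[0x10]=0x4e, mem[0x11]=0xcc

MEM[0x06,0x12,0x05,0x10,0x11] = 98 77 22 4e cc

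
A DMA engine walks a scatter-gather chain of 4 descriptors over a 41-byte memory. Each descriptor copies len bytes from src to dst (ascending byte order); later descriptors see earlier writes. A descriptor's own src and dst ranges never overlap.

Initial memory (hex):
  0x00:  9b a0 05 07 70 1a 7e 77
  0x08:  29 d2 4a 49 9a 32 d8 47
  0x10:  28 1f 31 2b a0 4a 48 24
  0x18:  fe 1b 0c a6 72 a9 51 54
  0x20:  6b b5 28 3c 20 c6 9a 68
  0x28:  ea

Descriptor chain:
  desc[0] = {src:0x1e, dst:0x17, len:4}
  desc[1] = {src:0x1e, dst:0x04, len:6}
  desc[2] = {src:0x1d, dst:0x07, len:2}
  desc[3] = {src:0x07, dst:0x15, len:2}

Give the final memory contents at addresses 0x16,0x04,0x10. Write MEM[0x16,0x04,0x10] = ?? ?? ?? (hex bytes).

MEM[0x16,0x04,0x10] = 51 51 28

[0] 0x1e->0x17 len=4 : 51 54 6b b5
[1] 0x1e->0x04 len=6 : 51 54 6b b5 28 3c
[2] 0x1d->0x07 len=2 : a9 51
[3] 0x07->0x15 len=2 : a9 51
query mem[0x16]=0x51, mem[0x04]=0x51, mem[0x10]=0x28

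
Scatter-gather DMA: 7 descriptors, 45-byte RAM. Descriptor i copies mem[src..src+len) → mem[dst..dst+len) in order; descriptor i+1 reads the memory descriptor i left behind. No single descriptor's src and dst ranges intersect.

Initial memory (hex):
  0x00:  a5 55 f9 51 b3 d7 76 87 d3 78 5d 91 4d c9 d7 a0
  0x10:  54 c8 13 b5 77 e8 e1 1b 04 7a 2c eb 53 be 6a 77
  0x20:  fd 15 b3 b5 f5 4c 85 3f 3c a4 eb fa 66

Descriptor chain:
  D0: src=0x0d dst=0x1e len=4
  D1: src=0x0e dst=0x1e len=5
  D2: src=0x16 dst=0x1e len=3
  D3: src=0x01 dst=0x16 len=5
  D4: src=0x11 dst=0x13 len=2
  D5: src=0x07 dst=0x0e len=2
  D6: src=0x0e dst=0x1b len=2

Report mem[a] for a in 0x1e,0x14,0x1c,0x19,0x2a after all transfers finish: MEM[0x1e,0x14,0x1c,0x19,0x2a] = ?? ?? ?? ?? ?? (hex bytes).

#0 dst[0x1e+4] := {0xc9,0xd7,0xa0,0x54}
#1 dst[0x1e+5] := {0xd7,0xa0,0x54,0xc8,0x13}
#2 dst[0x1e+3] := {0xe1,0x1b,0x04}
#3 dst[0x16+5] := {0x55,0xf9,0x51,0xb3,0xd7}
#4 dst[0x13+2] := {0xc8,0x13}
#5 dst[0x0e+2] := {0x87,0xd3}
#6 dst[0x1b+2] := {0x87,0xd3}
query mem[0x1e]=0xe1, mem[0x14]=0x13, mem[0x1c]=0xd3, mem[0x19]=0xb3, mem[0x2a]=0xeb

MEM[0x1e,0x14,0x1c,0x19,0x2a] = e1 13 d3 b3 eb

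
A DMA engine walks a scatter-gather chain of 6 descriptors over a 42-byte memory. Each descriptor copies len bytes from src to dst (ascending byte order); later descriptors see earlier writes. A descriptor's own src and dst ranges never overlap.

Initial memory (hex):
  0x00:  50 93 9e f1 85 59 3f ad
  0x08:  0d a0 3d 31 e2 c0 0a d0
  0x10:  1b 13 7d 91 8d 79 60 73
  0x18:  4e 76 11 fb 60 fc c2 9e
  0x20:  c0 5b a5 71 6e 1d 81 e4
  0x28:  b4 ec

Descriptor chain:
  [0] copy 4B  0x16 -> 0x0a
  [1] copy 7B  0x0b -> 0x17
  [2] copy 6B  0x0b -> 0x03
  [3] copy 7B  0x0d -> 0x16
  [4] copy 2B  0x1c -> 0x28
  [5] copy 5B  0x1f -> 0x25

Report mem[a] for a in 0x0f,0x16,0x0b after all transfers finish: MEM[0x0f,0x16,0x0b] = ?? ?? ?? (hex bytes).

D0: mem[0x0a..0x0d] <- [60 73 4e 76]
D1: mem[0x17..0x1d] <- [73 4e 76 0a d0 1b 13]
D2: mem[0x03..0x08] <- [73 4e 76 0a d0 1b]
D3: mem[0x16..0x1c] <- [76 0a d0 1b 13 7d 91]
D4: mem[0x28..0x29] <- [91 13]
D5: mem[0x25..0x29] <- [9e c0 5b a5 71]
query mem[0x0f]=0xd0, mem[0x16]=0x76, mem[0x0b]=0x73

MEM[0x0f,0x16,0x0b] = d0 76 73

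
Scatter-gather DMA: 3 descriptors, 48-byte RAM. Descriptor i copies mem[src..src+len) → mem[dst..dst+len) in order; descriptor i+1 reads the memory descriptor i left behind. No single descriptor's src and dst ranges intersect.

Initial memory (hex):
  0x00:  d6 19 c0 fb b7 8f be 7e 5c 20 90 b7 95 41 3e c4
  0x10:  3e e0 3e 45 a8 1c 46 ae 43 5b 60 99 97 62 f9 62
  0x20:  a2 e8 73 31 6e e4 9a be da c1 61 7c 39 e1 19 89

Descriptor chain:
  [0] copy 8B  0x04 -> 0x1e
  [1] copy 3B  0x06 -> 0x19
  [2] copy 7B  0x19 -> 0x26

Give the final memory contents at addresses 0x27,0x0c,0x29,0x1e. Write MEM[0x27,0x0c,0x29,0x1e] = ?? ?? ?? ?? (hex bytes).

MEM[0x27,0x0c,0x29,0x1e] = 7e 95 97 b7

[0] 0x04->0x1e len=8 : b7 8f be 7e 5c 20 90 b7
[1] 0x06->0x19 len=3 : be 7e 5c
[2] 0x19->0x26 len=7 : be 7e 5c 97 62 b7 8f
query mem[0x27]=0x7e, mem[0x0c]=0x95, mem[0x29]=0x97, mem[0x1e]=0xb7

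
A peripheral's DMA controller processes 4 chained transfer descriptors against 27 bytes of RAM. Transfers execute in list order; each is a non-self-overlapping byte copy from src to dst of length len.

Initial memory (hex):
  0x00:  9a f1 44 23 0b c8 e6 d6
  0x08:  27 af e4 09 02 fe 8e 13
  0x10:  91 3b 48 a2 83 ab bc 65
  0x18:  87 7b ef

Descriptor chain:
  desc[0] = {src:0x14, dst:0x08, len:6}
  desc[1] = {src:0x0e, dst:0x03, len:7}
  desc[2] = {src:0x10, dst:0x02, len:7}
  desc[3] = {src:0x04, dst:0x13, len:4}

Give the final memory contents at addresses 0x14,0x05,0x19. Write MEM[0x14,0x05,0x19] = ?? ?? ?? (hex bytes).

[0] 0x14->0x08 len=6 : 83 ab bc 65 87 7b
[1] 0x0e->0x03 len=7 : 8e 13 91 3b 48 a2 83
[2] 0x10->0x02 len=7 : 91 3b 48 a2 83 ab bc
[3] 0x04->0x13 len=4 : 48 a2 83 ab
query mem[0x14]=0xa2, mem[0x05]=0xa2, mem[0x19]=0x7b

MEM[0x14,0x05,0x19] = a2 a2 7b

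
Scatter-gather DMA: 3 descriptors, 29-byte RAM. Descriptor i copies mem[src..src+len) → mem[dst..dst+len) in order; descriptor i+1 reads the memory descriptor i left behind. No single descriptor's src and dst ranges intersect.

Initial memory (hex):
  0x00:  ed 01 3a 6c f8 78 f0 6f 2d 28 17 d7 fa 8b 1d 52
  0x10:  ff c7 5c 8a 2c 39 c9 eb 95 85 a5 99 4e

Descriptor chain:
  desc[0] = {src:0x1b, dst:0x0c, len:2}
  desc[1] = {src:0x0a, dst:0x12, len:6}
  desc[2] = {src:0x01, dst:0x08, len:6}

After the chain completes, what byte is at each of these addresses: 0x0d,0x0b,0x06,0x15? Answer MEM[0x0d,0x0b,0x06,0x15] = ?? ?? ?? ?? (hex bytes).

#0 dst[0x0c+2] := {0x99,0x4e}
#1 dst[0x12+6] := {0x17,0xd7,0x99,0x4e,0x1d,0x52}
#2 dst[0x08+6] := {0x01,0x3a,0x6c,0xf8,0x78,0xf0}
query mem[0x0d]=0xf0, mem[0x0b]=0xf8, mem[0x06]=0xf0, mem[0x15]=0x4e

MEM[0x0d,0x0b,0x06,0x15] = f0 f8 f0 4e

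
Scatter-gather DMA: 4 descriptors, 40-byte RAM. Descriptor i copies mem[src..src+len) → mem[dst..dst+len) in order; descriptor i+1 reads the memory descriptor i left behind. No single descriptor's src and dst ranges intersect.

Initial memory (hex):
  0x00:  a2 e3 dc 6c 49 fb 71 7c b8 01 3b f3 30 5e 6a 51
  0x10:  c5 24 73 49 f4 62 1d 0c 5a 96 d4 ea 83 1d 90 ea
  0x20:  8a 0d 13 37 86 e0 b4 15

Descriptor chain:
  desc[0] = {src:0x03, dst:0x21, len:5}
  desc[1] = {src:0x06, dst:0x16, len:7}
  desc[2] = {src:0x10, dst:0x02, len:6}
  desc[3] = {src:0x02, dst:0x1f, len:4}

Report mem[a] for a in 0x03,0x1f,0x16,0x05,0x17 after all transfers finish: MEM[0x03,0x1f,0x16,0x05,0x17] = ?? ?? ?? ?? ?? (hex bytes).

D0: mem[0x21..0x25] <- [6c 49 fb 71 7c]
D1: mem[0x16..0x1c] <- [71 7c b8 01 3b f3 30]
D2: mem[0x02..0x07] <- [c5 24 73 49 f4 62]
D3: mem[0x1f..0x22] <- [c5 24 73 49]
query mem[0x03]=0x24, mem[0x1f]=0xc5, mem[0x16]=0x71, mem[0x05]=0x49, mem[0x17]=0x7c

MEM[0x03,0x1f,0x16,0x05,0x17] = 24 c5 71 49 7c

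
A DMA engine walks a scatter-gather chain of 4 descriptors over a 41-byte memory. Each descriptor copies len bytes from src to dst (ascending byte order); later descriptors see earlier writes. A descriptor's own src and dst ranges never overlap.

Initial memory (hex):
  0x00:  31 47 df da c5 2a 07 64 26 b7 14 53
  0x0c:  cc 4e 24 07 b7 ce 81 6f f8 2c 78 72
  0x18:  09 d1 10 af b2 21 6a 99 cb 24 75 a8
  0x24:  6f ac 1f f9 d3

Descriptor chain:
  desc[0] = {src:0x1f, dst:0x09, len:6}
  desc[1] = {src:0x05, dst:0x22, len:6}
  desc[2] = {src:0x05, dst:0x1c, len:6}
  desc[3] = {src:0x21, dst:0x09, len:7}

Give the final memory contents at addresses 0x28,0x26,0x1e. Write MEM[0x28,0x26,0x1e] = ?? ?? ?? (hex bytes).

#0 dst[0x09+6] := {0x99,0xcb,0x24,0x75,0xa8,0x6f}
#1 dst[0x22+6] := {0x2a,0x07,0x64,0x26,0x99,0xcb}
#2 dst[0x1c+6] := {0x2a,0x07,0x64,0x26,0x99,0xcb}
#3 dst[0x09+7] := {0xcb,0x2a,0x07,0x64,0x26,0x99,0xcb}
query mem[0x28]=0xd3, mem[0x26]=0x99, mem[0x1e]=0x64

MEM[0x28,0x26,0x1e] = d3 99 64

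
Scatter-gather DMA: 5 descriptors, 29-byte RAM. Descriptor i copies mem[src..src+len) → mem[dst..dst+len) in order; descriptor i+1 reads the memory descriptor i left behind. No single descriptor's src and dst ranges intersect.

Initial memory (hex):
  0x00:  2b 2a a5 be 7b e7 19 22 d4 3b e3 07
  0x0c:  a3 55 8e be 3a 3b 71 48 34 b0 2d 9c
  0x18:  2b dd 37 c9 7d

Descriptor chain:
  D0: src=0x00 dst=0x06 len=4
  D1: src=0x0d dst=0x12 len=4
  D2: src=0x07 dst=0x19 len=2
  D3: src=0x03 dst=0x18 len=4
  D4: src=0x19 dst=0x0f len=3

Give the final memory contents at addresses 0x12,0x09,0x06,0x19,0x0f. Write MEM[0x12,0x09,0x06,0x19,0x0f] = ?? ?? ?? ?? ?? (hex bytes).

MEM[0x12,0x09,0x06,0x19,0x0f] = 55 be 2b 7b 7b

  after D0: wrote 4B at 0x06 = 2b2aa5be
  after D1: wrote 4B at 0x12 = 558ebe3a
  after D2: wrote 2B at 0x19 = 2aa5
  after D3: wrote 4B at 0x18 = be7be72b
  after D4: wrote 3B at 0x0f = 7be72b
query mem[0x12]=0x55, mem[0x09]=0xbe, mem[0x06]=0x2b, mem[0x19]=0x7b, mem[0x0f]=0x7b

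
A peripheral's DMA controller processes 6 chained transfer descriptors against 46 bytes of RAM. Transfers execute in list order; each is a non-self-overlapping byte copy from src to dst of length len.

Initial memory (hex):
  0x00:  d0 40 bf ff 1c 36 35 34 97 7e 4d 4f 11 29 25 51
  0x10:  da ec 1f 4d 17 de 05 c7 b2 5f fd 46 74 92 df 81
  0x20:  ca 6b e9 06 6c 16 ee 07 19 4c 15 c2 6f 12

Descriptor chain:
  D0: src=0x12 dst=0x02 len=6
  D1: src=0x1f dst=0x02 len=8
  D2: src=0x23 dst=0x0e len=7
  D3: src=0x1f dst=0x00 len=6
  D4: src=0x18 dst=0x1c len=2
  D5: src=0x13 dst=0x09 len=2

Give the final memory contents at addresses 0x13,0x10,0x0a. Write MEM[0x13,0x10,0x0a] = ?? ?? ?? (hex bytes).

#0 dst[0x02+6] := {0x1f,0x4d,0x17,0xde,0x05,0xc7}
#1 dst[0x02+8] := {0x81,0xca,0x6b,0xe9,0x06,0x6c,0x16,0xee}
#2 dst[0x0e+7] := {0x06,0x6c,0x16,0xee,0x07,0x19,0x4c}
#3 dst[0x00+6] := {0x81,0xca,0x6b,0xe9,0x06,0x6c}
#4 dst[0x1c+2] := {0xb2,0x5f}
#5 dst[0x09+2] := {0x19,0x4c}
query mem[0x13]=0x19, mem[0x10]=0x16, mem[0x0a]=0x4c

MEM[0x13,0x10,0x0a] = 19 16 4c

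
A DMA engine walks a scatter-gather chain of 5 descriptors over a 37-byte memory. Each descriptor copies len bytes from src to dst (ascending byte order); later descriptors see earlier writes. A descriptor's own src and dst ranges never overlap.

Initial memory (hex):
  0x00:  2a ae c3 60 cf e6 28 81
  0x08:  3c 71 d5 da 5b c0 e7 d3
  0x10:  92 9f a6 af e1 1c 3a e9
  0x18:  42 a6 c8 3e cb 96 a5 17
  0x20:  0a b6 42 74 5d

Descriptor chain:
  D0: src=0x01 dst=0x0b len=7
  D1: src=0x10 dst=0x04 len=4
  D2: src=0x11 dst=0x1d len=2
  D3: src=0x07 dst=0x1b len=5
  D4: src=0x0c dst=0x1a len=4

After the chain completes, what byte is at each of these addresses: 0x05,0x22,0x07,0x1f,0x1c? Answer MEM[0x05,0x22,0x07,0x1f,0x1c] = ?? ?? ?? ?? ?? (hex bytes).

MEM[0x05,0x22,0x07,0x1f,0x1c] = 81 42 af ae cf

D0: mem[0x0b..0x11] <- [ae c3 60 cf e6 28 81]
D1: mem[0x04..0x07] <- [28 81 a6 af]
D2: mem[0x1d..0x1e] <- [81 a6]
D3: mem[0x1b..0x1f] <- [af 3c 71 d5 ae]
D4: mem[0x1a..0x1d] <- [c3 60 cf e6]
query mem[0x05]=0x81, mem[0x22]=0x42, mem[0x07]=0xaf, mem[0x1f]=0xae, mem[0x1c]=0xcf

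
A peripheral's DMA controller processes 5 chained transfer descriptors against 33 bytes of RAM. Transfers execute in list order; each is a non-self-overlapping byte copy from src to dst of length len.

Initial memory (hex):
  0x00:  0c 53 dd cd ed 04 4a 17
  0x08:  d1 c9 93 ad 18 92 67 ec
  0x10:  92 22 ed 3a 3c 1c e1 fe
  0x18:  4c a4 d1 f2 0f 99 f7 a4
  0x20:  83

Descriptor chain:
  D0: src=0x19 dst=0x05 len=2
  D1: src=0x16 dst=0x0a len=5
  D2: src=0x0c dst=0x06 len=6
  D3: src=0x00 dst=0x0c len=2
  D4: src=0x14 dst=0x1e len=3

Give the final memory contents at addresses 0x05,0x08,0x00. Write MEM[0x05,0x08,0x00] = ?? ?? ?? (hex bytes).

D0: mem[0x05..0x06] <- [a4 d1]
D1: mem[0x0a..0x0e] <- [e1 fe 4c a4 d1]
D2: mem[0x06..0x0b] <- [4c a4 d1 ec 92 22]
D3: mem[0x0c..0x0d] <- [0c 53]
D4: mem[0x1e..0x20] <- [3c 1c e1]
query mem[0x05]=0xa4, mem[0x08]=0xd1, mem[0x00]=0x0c

MEM[0x05,0x08,0x00] = a4 d1 0c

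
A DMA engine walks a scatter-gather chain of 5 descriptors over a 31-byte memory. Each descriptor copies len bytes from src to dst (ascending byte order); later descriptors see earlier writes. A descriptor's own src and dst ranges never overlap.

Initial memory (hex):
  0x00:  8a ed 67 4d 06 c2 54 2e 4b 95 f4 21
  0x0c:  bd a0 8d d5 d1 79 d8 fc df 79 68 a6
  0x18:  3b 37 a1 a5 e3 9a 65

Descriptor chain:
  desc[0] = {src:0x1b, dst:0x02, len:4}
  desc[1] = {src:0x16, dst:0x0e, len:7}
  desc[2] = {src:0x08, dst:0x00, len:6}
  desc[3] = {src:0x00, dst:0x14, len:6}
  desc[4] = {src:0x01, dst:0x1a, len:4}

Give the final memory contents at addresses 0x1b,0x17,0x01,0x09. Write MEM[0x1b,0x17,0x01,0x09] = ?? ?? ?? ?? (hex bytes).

MEM[0x1b,0x17,0x01,0x09] = f4 21 95 95

  after D0: wrote 4B at 0x02 = a5e39a65
  after D1: wrote 7B at 0x0e = 68a63b37a1a5e3
  after D2: wrote 6B at 0x00 = 4b95f421bda0
  after D3: wrote 6B at 0x14 = 4b95f421bda0
  after D4: wrote 4B at 0x1a = 95f421bd
query mem[0x1b]=0xf4, mem[0x17]=0x21, mem[0x01]=0x95, mem[0x09]=0x95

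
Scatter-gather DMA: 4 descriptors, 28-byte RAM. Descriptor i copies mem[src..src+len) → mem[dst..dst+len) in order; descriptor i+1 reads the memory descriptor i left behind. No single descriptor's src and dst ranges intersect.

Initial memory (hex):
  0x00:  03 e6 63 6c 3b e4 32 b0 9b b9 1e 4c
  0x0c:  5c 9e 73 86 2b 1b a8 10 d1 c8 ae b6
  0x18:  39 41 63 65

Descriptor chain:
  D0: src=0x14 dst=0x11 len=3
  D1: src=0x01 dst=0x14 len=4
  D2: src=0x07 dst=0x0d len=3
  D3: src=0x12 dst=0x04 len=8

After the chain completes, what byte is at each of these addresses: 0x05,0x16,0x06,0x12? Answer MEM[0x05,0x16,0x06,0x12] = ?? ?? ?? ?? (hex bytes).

D0: mem[0x11..0x13] <- [d1 c8 ae]
D1: mem[0x14..0x17] <- [e6 63 6c 3b]
D2: mem[0x0d..0x0f] <- [b0 9b b9]
D3: mem[0x04..0x0b] <- [c8 ae e6 63 6c 3b 39 41]
query mem[0x05]=0xae, mem[0x16]=0x6c, mem[0x06]=0xe6, mem[0x12]=0xc8

MEM[0x05,0x16,0x06,0x12] = ae 6c e6 c8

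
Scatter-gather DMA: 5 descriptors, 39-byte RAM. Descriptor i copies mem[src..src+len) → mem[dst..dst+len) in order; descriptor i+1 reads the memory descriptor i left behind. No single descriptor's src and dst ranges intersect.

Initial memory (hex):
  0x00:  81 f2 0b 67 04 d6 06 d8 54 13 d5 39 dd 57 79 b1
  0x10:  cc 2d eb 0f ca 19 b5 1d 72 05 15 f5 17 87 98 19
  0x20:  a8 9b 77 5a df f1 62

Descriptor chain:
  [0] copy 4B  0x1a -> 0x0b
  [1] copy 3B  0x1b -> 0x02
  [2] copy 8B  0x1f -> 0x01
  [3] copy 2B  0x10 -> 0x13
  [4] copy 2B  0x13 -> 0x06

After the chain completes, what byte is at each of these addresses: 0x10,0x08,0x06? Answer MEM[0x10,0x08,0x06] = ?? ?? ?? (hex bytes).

[0] 0x1a->0x0b len=4 : 15 f5 17 87
[1] 0x1b->0x02 len=3 : f5 17 87
[2] 0x1f->0x01 len=8 : 19 a8 9b 77 5a df f1 62
[3] 0x10->0x13 len=2 : cc 2d
[4] 0x13->0x06 len=2 : cc 2d
query mem[0x10]=0xcc, mem[0x08]=0x62, mem[0x06]=0xcc

MEM[0x10,0x08,0x06] = cc 62 cc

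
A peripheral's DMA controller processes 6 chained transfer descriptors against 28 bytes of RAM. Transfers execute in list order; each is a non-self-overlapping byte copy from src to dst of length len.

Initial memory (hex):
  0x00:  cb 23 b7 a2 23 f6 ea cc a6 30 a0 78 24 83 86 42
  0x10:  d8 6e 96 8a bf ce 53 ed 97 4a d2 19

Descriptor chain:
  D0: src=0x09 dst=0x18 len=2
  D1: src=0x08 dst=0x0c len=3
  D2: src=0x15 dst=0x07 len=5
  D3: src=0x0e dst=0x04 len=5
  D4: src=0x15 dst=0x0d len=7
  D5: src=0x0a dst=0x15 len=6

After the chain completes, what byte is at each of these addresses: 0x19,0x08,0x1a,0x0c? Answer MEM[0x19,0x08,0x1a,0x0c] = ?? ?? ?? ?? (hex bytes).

[0] 0x09->0x18 len=2 : 30 a0
[1] 0x08->0x0c len=3 : a6 30 a0
[2] 0x15->0x07 len=5 : ce 53 ed 30 a0
[3] 0x0e->0x04 len=5 : a0 42 d8 6e 96
[4] 0x15->0x0d len=7 : ce 53 ed 30 a0 d2 19
[5] 0x0a->0x15 len=6 : 30 a0 a6 ce 53 ed
query mem[0x19]=0x53, mem[0x08]=0x96, mem[0x1a]=0xed, mem[0x0c]=0xa6

MEM[0x19,0x08,0x1a,0x0c] = 53 96 ed a6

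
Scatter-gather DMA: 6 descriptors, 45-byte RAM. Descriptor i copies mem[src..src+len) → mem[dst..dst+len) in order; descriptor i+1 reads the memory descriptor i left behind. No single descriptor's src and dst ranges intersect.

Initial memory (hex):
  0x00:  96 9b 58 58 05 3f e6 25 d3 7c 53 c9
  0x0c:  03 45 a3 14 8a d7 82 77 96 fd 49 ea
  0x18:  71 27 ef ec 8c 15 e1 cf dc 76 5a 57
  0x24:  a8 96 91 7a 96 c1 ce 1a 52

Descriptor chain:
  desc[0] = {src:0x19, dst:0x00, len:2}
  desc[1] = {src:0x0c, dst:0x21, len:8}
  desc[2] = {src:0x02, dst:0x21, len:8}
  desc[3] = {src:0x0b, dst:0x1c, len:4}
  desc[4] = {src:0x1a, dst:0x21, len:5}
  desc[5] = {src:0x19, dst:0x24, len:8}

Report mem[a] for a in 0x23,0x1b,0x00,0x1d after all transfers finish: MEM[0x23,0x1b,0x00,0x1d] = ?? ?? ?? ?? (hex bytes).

D0: mem[0x00..0x01] <- [27 ef]
D1: mem[0x21..0x28] <- [03 45 a3 14 8a d7 82 77]
D2: mem[0x21..0x28] <- [58 58 05 3f e6 25 d3 7c]
D3: mem[0x1c..0x1f] <- [c9 03 45 a3]
D4: mem[0x21..0x25] <- [ef ec c9 03 45]
D5: mem[0x24..0x2b] <- [27 ef ec c9 03 45 a3 dc]
query mem[0x23]=0xc9, mem[0x1b]=0xec, mem[0x00]=0x27, mem[0x1d]=0x03

MEM[0x23,0x1b,0x00,0x1d] = c9 ec 27 03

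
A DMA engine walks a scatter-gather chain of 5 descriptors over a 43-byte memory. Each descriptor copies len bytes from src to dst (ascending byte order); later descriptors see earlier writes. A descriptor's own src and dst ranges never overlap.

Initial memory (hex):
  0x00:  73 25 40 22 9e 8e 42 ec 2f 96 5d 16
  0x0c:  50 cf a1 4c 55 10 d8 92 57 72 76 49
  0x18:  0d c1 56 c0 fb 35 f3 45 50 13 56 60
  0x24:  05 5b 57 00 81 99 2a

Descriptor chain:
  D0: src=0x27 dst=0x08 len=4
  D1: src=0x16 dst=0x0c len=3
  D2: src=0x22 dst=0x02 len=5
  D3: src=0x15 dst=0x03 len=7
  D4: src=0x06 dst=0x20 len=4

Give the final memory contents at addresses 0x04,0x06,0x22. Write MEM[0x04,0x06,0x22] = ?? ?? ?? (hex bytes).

MEM[0x04,0x06,0x22] = 76 0d 56

  after D0: wrote 4B at 0x08 = 0081992a
  after D1: wrote 3B at 0x0c = 76490d
  after D2: wrote 5B at 0x02 = 5660055b57
  after D3: wrote 7B at 0x03 = 7276490dc156c0
  after D4: wrote 4B at 0x20 = 0dc156c0
query mem[0x04]=0x76, mem[0x06]=0x0d, mem[0x22]=0x56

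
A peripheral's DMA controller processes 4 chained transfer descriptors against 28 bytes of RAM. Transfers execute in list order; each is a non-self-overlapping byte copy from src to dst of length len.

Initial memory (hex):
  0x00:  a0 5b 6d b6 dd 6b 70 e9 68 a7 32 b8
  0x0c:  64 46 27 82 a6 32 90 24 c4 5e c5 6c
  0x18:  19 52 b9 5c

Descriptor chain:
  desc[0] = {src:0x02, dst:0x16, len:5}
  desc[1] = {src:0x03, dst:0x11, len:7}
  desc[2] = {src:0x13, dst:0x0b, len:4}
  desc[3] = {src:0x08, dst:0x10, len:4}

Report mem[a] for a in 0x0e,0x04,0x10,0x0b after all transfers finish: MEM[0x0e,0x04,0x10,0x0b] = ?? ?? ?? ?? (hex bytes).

  after D0: wrote 5B at 0x16 = 6db6dd6b70
  after D1: wrote 7B at 0x11 = b6dd6b70e968a7
  after D2: wrote 4B at 0x0b = 6b70e968
  after D3: wrote 4B at 0x10 = 68a7326b
query mem[0x0e]=0x68, mem[0x04]=0xdd, mem[0x10]=0x68, mem[0x0b]=0x6b

MEM[0x0e,0x04,0x10,0x0b] = 68 dd 68 6b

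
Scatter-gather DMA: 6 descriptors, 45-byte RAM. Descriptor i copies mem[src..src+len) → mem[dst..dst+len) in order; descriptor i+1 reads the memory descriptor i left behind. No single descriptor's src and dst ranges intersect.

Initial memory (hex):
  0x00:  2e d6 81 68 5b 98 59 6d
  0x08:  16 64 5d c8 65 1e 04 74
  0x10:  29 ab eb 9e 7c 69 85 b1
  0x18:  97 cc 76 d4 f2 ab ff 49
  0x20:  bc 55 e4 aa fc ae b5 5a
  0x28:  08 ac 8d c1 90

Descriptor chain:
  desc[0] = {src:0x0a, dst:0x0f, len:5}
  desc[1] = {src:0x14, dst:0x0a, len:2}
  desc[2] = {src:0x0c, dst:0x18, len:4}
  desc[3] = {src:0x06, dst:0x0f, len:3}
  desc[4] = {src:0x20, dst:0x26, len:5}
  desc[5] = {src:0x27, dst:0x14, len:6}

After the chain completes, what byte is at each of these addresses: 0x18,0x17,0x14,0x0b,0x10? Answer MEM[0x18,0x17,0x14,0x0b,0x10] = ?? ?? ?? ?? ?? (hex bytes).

D0: mem[0x0f..0x13] <- [5d c8 65 1e 04]
D1: mem[0x0a..0x0b] <- [7c 69]
D2: mem[0x18..0x1b] <- [65 1e 04 5d]
D3: mem[0x0f..0x11] <- [59 6d 16]
D4: mem[0x26..0x2a] <- [bc 55 e4 aa fc]
D5: mem[0x14..0x19] <- [55 e4 aa fc c1 90]
query mem[0x18]=0xc1, mem[0x17]=0xfc, mem[0x14]=0x55, mem[0x0b]=0x69, mem[0x10]=0x6d

MEM[0x18,0x17,0x14,0x0b,0x10] = c1 fc 55 69 6d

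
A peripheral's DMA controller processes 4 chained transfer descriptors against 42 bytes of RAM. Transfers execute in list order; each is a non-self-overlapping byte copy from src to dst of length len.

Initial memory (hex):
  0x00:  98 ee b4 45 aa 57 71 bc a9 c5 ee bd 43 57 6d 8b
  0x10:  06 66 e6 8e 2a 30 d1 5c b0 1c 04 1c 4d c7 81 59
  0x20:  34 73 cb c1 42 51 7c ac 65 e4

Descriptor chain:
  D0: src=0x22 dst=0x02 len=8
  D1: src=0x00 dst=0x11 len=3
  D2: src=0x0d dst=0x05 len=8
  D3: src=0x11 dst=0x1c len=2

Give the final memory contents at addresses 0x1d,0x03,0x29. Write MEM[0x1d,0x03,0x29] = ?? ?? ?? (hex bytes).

#0 dst[0x02+8] := {0xcb,0xc1,0x42,0x51,0x7c,0xac,0x65,0xe4}
#1 dst[0x11+3] := {0x98,0xee,0xcb}
#2 dst[0x05+8] := {0x57,0x6d,0x8b,0x06,0x98,0xee,0xcb,0x2a}
#3 dst[0x1c+2] := {0x98,0xee}
query mem[0x1d]=0xee, mem[0x03]=0xc1, mem[0x29]=0xe4

MEM[0x1d,0x03,0x29] = ee c1 e4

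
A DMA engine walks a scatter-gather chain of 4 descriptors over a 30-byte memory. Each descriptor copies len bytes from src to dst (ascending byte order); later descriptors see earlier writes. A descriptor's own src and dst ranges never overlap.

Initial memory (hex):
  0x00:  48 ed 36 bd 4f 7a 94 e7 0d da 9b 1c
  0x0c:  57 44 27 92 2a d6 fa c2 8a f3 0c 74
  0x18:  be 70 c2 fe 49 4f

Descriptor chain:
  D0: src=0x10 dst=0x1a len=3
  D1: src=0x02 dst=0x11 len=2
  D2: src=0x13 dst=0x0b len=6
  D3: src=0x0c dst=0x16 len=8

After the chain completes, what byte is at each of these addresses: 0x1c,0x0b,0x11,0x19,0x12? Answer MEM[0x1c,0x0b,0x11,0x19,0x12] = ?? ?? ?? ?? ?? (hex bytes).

[0] 0x10->0x1a len=3 : 2a d6 fa
[1] 0x02->0x11 len=2 : 36 bd
[2] 0x13->0x0b len=6 : c2 8a f3 0c 74 be
[3] 0x0c->0x16 len=8 : 8a f3 0c 74 be 36 bd c2
query mem[0x1c]=0xbd, mem[0x0b]=0xc2, mem[0x11]=0x36, mem[0x19]=0x74, mem[0x12]=0xbd

MEM[0x1c,0x0b,0x11,0x19,0x12] = bd c2 36 74 bd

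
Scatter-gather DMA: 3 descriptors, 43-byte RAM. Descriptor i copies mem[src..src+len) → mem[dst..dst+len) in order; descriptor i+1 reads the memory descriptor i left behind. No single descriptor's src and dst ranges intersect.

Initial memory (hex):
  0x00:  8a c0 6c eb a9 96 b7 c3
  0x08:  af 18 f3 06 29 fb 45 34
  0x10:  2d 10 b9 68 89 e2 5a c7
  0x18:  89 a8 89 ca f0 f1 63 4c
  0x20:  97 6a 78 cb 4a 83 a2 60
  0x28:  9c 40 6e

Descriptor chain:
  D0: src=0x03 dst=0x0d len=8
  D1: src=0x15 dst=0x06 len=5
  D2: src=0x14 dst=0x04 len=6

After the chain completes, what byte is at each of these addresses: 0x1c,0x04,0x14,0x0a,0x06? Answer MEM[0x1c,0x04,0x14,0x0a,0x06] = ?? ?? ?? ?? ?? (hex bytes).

MEM[0x1c,0x04,0x14,0x0a,0x06] = f0 f3 f3 a8 5a

[0] 0x03->0x0d len=8 : eb a9 96 b7 c3 af 18 f3
[1] 0x15->0x06 len=5 : e2 5a c7 89 a8
[2] 0x14->0x04 len=6 : f3 e2 5a c7 89 a8
query mem[0x1c]=0xf0, mem[0x04]=0xf3, mem[0x14]=0xf3, mem[0x0a]=0xa8, mem[0x06]=0x5a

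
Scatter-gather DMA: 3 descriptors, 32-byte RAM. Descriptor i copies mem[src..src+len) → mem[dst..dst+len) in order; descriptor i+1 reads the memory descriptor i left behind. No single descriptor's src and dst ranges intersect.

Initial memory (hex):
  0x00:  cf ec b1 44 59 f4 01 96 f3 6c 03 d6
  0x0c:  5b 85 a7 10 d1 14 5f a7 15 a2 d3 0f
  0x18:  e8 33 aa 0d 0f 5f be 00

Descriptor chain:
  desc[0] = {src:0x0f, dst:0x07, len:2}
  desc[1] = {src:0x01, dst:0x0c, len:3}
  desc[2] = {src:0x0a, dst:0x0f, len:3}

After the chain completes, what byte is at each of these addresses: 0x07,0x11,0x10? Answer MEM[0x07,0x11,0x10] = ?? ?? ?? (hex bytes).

[0] 0x0f->0x07 len=2 : 10 d1
[1] 0x01->0x0c len=3 : ec b1 44
[2] 0x0a->0x0f len=3 : 03 d6 ec
query mem[0x07]=0x10, mem[0x11]=0xec, mem[0x10]=0xd6

MEM[0x07,0x11,0x10] = 10 ec d6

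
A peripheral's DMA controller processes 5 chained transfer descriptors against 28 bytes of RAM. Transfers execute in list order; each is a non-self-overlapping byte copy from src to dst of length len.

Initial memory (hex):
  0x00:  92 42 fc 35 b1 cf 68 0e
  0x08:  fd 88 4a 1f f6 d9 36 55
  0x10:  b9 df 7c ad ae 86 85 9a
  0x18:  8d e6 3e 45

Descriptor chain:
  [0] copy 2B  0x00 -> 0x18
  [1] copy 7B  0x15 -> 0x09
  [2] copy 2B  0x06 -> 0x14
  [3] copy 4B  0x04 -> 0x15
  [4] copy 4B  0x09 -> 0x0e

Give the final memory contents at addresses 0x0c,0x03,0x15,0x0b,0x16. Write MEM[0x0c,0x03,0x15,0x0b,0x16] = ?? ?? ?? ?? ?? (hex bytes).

MEM[0x0c,0x03,0x15,0x0b,0x16] = 92 35 b1 9a cf

D0: mem[0x18..0x19] <- [92 42]
D1: mem[0x09..0x0f] <- [86 85 9a 92 42 3e 45]
D2: mem[0x14..0x15] <- [68 0e]
D3: mem[0x15..0x18] <- [b1 cf 68 0e]
D4: mem[0x0e..0x11] <- [86 85 9a 92]
query mem[0x0c]=0x92, mem[0x03]=0x35, mem[0x15]=0xb1, mem[0x0b]=0x9a, mem[0x16]=0xcf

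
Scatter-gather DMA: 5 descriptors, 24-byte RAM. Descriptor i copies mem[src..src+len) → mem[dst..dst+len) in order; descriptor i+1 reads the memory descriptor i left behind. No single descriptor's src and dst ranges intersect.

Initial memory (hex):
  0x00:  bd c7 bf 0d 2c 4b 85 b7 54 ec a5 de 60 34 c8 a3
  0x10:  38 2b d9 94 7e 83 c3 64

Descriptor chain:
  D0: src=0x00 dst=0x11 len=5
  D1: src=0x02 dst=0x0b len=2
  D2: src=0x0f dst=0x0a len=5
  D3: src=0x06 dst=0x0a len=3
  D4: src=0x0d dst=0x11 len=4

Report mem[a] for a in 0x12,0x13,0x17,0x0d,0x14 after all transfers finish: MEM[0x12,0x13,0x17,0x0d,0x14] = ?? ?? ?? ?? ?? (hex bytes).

MEM[0x12,0x13,0x17,0x0d,0x14] = bf a3 64 c7 38

[0] 0x00->0x11 len=5 : bd c7 bf 0d 2c
[1] 0x02->0x0b len=2 : bf 0d
[2] 0x0f->0x0a len=5 : a3 38 bd c7 bf
[3] 0x06->0x0a len=3 : 85 b7 54
[4] 0x0d->0x11 len=4 : c7 bf a3 38
query mem[0x12]=0xbf, mem[0x13]=0xa3, mem[0x17]=0x64, mem[0x0d]=0xc7, mem[0x14]=0x38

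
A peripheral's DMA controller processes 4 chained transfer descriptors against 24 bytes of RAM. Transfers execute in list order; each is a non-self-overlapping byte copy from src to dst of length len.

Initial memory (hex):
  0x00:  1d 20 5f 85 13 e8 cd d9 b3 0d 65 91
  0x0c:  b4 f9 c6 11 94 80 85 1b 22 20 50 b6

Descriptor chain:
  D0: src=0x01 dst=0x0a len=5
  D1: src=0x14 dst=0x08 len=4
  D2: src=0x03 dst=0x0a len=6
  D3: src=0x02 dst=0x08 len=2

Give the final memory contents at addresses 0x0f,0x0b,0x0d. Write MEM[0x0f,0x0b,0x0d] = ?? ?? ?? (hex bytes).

MEM[0x0f,0x0b,0x0d] = 22 13 cd

[0] 0x01->0x0a len=5 : 20 5f 85 13 e8
[1] 0x14->0x08 len=4 : 22 20 50 b6
[2] 0x03->0x0a len=6 : 85 13 e8 cd d9 22
[3] 0x02->0x08 len=2 : 5f 85
query mem[0x0f]=0x22, mem[0x0b]=0x13, mem[0x0d]=0xcd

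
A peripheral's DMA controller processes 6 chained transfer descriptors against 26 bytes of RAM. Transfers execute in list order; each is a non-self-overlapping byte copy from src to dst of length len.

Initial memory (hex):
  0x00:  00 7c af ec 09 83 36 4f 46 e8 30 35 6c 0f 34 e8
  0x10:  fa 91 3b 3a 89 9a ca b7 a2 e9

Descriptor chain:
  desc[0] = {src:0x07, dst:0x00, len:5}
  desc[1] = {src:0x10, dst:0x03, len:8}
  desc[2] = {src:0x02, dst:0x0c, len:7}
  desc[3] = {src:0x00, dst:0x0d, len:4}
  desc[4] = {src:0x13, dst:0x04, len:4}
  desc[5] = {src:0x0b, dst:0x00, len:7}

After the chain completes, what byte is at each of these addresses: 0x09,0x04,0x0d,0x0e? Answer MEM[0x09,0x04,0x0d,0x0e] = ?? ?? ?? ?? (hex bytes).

MEM[0x09,0x04,0x0d,0x0e] = ca e8 4f 46

D0: mem[0x00..0x04] <- [4f 46 e8 30 35]
D1: mem[0x03..0x0a] <- [fa 91 3b 3a 89 9a ca b7]
D2: mem[0x0c..0x12] <- [e8 fa 91 3b 3a 89 9a]
D3: mem[0x0d..0x10] <- [4f 46 e8 fa]
D4: mem[0x04..0x07] <- [3a 89 9a ca]
D5: mem[0x00..0x06] <- [35 e8 4f 46 e8 fa 89]
query mem[0x09]=0xca, mem[0x04]=0xe8, mem[0x0d]=0x4f, mem[0x0e]=0x46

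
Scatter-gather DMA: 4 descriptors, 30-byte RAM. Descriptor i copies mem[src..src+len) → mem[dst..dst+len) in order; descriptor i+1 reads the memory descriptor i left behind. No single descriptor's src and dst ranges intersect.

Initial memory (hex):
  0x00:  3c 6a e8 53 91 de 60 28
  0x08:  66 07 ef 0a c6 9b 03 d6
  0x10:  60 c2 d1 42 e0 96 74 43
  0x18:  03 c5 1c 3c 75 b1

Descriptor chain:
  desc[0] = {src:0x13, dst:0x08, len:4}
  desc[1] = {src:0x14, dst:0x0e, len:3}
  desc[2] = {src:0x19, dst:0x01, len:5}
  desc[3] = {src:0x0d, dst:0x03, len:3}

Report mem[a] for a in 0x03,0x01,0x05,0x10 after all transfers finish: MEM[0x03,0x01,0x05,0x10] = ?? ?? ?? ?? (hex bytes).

MEM[0x03,0x01,0x05,0x10] = 9b c5 96 74

#0 dst[0x08+4] := {0x42,0xe0,0x96,0x74}
#1 dst[0x0e+3] := {0xe0,0x96,0x74}
#2 dst[0x01+5] := {0xc5,0x1c,0x3c,0x75,0xb1}
#3 dst[0x03+3] := {0x9b,0xe0,0x96}
query mem[0x03]=0x9b, mem[0x01]=0xc5, mem[0x05]=0x96, mem[0x10]=0x74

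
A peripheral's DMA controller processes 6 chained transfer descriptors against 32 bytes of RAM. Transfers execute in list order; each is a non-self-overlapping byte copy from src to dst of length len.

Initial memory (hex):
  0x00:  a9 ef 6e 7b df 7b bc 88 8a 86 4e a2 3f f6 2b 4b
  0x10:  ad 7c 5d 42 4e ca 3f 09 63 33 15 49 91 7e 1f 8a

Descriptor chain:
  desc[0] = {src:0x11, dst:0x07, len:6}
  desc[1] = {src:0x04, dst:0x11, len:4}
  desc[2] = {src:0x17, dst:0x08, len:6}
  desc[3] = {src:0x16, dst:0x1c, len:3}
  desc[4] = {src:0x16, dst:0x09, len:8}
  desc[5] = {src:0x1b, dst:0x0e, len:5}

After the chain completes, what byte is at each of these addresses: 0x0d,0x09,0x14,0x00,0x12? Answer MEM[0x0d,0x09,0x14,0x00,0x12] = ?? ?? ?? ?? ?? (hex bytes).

[0] 0x11->0x07 len=6 : 7c 5d 42 4e ca 3f
[1] 0x04->0x11 len=4 : df 7b bc 7c
[2] 0x17->0x08 len=6 : 09 63 33 15 49 91
[3] 0x16->0x1c len=3 : 3f 09 63
[4] 0x16->0x09 len=8 : 3f 09 63 33 15 49 3f 09
[5] 0x1b->0x0e len=5 : 49 3f 09 63 8a
query mem[0x0d]=0x15, mem[0x09]=0x3f, mem[0x14]=0x7c, mem[0x00]=0xa9, mem[0x12]=0x8a

MEM[0x0d,0x09,0x14,0x00,0x12] = 15 3f 7c a9 8a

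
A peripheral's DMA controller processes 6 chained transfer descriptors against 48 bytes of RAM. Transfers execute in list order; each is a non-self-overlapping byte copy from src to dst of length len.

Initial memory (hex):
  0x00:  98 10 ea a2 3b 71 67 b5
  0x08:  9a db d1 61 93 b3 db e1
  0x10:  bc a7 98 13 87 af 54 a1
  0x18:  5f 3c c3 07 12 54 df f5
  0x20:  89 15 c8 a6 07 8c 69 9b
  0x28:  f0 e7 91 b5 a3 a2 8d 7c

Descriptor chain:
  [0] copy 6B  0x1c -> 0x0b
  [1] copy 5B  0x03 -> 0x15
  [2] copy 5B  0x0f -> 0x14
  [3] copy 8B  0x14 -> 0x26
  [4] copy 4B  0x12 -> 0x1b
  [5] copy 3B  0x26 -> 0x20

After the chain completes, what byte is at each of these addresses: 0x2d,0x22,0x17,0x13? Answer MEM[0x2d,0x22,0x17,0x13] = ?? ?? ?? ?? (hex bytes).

MEM[0x2d,0x22,0x17,0x13] = 07 a7 98 13

[0] 0x1c->0x0b len=6 : 12 54 df f5 89 15
[1] 0x03->0x15 len=5 : a2 3b 71 67 b5
[2] 0x0f->0x14 len=5 : 89 15 a7 98 13
[3] 0x14->0x26 len=8 : 89 15 a7 98 13 b5 c3 07
[4] 0x12->0x1b len=4 : 98 13 89 15
[5] 0x26->0x20 len=3 : 89 15 a7
query mem[0x2d]=0x07, mem[0x22]=0xa7, mem[0x17]=0x98, mem[0x13]=0x13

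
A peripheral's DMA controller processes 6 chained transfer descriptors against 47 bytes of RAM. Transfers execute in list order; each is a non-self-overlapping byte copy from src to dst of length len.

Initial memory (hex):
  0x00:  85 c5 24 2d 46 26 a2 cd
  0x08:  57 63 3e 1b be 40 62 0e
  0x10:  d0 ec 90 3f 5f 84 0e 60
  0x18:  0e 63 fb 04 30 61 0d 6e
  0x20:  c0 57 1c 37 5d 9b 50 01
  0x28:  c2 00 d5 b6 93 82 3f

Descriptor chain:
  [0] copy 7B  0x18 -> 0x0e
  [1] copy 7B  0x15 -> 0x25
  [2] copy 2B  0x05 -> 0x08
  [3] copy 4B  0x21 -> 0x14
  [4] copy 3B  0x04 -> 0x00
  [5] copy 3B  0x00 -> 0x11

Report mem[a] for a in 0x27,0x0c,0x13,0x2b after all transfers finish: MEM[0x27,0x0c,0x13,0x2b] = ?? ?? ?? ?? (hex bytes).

MEM[0x27,0x0c,0x13,0x2b] = 60 be a2 04

D0: mem[0x0e..0x14] <- [0e 63 fb 04 30 61 0d]
D1: mem[0x25..0x2b] <- [84 0e 60 0e 63 fb 04]
D2: mem[0x08..0x09] <- [26 a2]
D3: mem[0x14..0x17] <- [57 1c 37 5d]
D4: mem[0x00..0x02] <- [46 26 a2]
D5: mem[0x11..0x13] <- [46 26 a2]
query mem[0x27]=0x60, mem[0x0c]=0xbe, mem[0x13]=0xa2, mem[0x2b]=0x04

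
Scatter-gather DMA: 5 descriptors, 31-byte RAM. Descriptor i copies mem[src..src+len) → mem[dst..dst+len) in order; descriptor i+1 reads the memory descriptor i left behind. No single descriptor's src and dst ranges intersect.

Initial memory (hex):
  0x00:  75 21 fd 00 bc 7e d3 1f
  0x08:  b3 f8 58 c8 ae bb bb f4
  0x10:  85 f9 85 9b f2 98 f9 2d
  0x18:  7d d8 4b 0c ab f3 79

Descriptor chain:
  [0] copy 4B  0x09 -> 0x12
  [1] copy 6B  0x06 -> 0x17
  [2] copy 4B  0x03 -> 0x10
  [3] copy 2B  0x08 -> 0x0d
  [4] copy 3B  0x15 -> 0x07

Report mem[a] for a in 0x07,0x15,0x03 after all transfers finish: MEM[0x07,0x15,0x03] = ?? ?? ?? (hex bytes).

MEM[0x07,0x15,0x03] = ae ae 00

  after D0: wrote 4B at 0x12 = f858c8ae
  after D1: wrote 6B at 0x17 = d31fb3f858c8
  after D2: wrote 4B at 0x10 = 00bc7ed3
  after D3: wrote 2B at 0x0d = b3f8
  after D4: wrote 3B at 0x07 = aef9d3
query mem[0x07]=0xae, mem[0x15]=0xae, mem[0x03]=0x00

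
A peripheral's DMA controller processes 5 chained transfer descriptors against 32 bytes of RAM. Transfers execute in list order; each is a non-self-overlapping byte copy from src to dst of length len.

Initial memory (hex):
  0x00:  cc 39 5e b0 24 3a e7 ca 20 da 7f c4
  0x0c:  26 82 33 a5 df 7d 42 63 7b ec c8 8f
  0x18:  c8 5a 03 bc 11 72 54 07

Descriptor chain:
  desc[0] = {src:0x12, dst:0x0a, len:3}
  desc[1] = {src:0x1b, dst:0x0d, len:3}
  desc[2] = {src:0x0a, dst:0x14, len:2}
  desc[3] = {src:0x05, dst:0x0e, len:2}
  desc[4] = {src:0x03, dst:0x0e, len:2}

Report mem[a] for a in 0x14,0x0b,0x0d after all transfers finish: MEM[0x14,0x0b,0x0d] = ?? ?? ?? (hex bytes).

MEM[0x14,0x0b,0x0d] = 42 63 bc

[0] 0x12->0x0a len=3 : 42 63 7b
[1] 0x1b->0x0d len=3 : bc 11 72
[2] 0x0a->0x14 len=2 : 42 63
[3] 0x05->0x0e len=2 : 3a e7
[4] 0x03->0x0e len=2 : b0 24
query mem[0x14]=0x42, mem[0x0b]=0x63, mem[0x0d]=0xbc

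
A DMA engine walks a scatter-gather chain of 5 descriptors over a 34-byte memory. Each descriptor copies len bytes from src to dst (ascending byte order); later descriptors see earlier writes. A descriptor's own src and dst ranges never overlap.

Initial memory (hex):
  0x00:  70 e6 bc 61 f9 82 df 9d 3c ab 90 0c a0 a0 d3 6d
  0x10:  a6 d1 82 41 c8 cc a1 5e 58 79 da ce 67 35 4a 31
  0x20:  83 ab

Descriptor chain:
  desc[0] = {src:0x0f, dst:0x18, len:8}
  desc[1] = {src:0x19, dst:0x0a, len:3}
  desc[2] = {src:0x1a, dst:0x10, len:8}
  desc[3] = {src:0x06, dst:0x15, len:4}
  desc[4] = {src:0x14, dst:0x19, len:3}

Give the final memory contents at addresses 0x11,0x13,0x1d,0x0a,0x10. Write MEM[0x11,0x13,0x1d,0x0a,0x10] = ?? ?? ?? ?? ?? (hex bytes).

MEM[0x11,0x13,0x1d,0x0a,0x10] = 82 c8 c8 a6 d1

[0] 0x0f->0x18 len=8 : 6d a6 d1 82 41 c8 cc a1
[1] 0x19->0x0a len=3 : a6 d1 82
[2] 0x1a->0x10 len=8 : d1 82 41 c8 cc a1 83 ab
[3] 0x06->0x15 len=4 : df 9d 3c ab
[4] 0x14->0x19 len=3 : cc df 9d
query mem[0x11]=0x82, mem[0x13]=0xc8, mem[0x1d]=0xc8, mem[0x0a]=0xa6, mem[0x10]=0xd1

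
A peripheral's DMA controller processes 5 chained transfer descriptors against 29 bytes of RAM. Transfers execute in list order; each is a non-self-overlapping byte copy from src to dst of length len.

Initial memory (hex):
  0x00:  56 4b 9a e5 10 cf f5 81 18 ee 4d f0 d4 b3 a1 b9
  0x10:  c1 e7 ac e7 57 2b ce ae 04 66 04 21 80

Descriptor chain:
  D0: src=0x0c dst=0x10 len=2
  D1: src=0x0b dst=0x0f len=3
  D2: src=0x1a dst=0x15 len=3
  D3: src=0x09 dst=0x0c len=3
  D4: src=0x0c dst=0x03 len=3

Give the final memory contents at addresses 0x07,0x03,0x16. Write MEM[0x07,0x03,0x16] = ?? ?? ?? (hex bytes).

#0 dst[0x10+2] := {0xd4,0xb3}
#1 dst[0x0f+3] := {0xf0,0xd4,0xb3}
#2 dst[0x15+3] := {0x04,0x21,0x80}
#3 dst[0x0c+3] := {0xee,0x4d,0xf0}
#4 dst[0x03+3] := {0xee,0x4d,0xf0}
query mem[0x07]=0x81, mem[0x03]=0xee, mem[0x16]=0x21

MEM[0x07,0x03,0x16] = 81 ee 21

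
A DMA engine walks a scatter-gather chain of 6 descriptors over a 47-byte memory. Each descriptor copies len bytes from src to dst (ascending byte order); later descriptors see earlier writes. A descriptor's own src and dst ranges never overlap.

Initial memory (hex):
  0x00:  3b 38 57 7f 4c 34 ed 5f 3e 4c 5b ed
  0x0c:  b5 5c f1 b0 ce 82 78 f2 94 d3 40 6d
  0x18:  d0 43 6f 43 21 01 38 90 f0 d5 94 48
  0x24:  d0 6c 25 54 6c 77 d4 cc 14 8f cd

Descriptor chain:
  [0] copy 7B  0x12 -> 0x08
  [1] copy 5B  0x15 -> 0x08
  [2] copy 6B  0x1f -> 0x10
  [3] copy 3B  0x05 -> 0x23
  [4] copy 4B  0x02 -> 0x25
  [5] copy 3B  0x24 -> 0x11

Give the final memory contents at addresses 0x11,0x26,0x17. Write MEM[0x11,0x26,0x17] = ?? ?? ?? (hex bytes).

  after D0: wrote 7B at 0x08 = 78f294d3406dd0
  after D1: wrote 5B at 0x08 = d3406dd043
  after D2: wrote 6B at 0x10 = 90f0d59448d0
  after D3: wrote 3B at 0x23 = 34ed5f
  after D4: wrote 4B at 0x25 = 577f4c34
  after D5: wrote 3B at 0x11 = ed577f
query mem[0x11]=0xed, mem[0x26]=0x7f, mem[0x17]=0x6d

MEM[0x11,0x26,0x17] = ed 7f 6d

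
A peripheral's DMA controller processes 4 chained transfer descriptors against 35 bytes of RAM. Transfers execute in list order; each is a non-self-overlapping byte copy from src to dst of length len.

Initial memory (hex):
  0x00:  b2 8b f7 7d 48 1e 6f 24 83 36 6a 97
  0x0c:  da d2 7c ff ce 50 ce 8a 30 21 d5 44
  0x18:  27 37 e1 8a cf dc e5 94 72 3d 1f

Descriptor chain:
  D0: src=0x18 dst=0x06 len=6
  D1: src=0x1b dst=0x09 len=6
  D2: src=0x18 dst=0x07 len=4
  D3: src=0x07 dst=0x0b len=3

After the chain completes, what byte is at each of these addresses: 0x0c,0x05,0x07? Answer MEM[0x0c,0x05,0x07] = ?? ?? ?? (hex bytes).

MEM[0x0c,0x05,0x07] = 37 1e 27

  after D0: wrote 6B at 0x06 = 2737e18acfdc
  after D1: wrote 6B at 0x09 = 8acfdce59472
  after D2: wrote 4B at 0x07 = 2737e18a
  after D3: wrote 3B at 0x0b = 2737e1
query mem[0x0c]=0x37, mem[0x05]=0x1e, mem[0x07]=0x27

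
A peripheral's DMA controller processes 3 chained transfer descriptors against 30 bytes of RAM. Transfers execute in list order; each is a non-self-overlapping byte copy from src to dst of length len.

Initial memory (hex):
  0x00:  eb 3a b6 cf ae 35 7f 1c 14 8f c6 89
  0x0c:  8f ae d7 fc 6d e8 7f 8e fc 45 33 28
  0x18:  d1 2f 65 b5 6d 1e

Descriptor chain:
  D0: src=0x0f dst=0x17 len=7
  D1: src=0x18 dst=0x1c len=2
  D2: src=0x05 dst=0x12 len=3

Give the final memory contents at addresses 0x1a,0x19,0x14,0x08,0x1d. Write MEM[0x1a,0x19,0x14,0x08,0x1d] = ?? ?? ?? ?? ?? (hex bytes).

#0 dst[0x17+7] := {0xfc,0x6d,0xe8,0x7f,0x8e,0xfc,0x45}
#1 dst[0x1c+2] := {0x6d,0xe8}
#2 dst[0x12+3] := {0x35,0x7f,0x1c}
query mem[0x1a]=0x7f, mem[0x19]=0xe8, mem[0x14]=0x1c, mem[0x08]=0x14, mem[0x1d]=0xe8

MEM[0x1a,0x19,0x14,0x08,0x1d] = 7f e8 1c 14 e8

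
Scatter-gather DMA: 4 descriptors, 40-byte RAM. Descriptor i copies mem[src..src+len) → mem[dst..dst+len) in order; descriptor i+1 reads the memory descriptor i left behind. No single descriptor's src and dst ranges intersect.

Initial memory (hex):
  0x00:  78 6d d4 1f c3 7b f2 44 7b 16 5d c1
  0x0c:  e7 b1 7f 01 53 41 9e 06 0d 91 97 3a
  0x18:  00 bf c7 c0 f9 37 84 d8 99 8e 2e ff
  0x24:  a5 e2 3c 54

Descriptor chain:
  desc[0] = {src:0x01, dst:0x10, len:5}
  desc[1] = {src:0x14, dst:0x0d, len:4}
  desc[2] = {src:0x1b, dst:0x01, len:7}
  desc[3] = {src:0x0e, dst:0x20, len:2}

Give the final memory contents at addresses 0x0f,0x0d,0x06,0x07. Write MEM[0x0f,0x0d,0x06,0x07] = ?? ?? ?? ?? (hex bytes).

  after D0: wrote 5B at 0x10 = 6dd41fc37b
  after D1: wrote 4B at 0x0d = 7b91973a
  after D2: wrote 7B at 0x01 = c0f93784d8998e
  after D3: wrote 2B at 0x20 = 9197
query mem[0x0f]=0x97, mem[0x0d]=0x7b, mem[0x06]=0x99, mem[0x07]=0x8e

MEM[0x0f,0x0d,0x06,0x07] = 97 7b 99 8e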